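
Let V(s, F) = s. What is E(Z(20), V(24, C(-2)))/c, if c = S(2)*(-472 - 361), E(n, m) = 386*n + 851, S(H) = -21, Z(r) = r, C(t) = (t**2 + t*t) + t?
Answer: 2857/5831 ≈ 0.48997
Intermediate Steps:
C(t) = t + 2*t**2 (C(t) = (t**2 + t**2) + t = 2*t**2 + t = t + 2*t**2)
E(n, m) = 851 + 386*n
c = 17493 (c = -21*(-472 - 361) = -21*(-833) = 17493)
E(Z(20), V(24, C(-2)))/c = (851 + 386*20)/17493 = (851 + 7720)*(1/17493) = 8571*(1/17493) = 2857/5831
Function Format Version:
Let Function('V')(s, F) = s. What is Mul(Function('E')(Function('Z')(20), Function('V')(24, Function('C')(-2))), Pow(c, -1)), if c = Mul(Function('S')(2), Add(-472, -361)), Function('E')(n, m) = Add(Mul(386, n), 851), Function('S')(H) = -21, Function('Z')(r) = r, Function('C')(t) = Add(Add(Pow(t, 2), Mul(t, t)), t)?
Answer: Rational(2857, 5831) ≈ 0.48997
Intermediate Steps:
Function('C')(t) = Add(t, Mul(2, Pow(t, 2))) (Function('C')(t) = Add(Add(Pow(t, 2), Pow(t, 2)), t) = Add(Mul(2, Pow(t, 2)), t) = Add(t, Mul(2, Pow(t, 2))))
Function('E')(n, m) = Add(851, Mul(386, n))
c = 17493 (c = Mul(-21, Add(-472, -361)) = Mul(-21, -833) = 17493)
Mul(Function('E')(Function('Z')(20), Function('V')(24, Function('C')(-2))), Pow(c, -1)) = Mul(Add(851, Mul(386, 20)), Pow(17493, -1)) = Mul(Add(851, 7720), Rational(1, 17493)) = Mul(8571, Rational(1, 17493)) = Rational(2857, 5831)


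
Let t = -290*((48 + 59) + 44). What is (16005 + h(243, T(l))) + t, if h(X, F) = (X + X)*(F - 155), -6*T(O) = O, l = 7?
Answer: -103682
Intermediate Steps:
t = -43790 (t = -290*(107 + 44) = -290*151 = -43790)
T(O) = -O/6
h(X, F) = 2*X*(-155 + F) (h(X, F) = (2*X)*(-155 + F) = 2*X*(-155 + F))
(16005 + h(243, T(l))) + t = (16005 + 2*243*(-155 - 1/6*7)) - 43790 = (16005 + 2*243*(-155 - 7/6)) - 43790 = (16005 + 2*243*(-937/6)) - 43790 = (16005 - 75897) - 43790 = -59892 - 43790 = -103682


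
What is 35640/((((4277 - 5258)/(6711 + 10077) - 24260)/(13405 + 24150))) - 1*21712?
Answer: -10437628918544/135759287 ≈ -76883.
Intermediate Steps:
35640/((((4277 - 5258)/(6711 + 10077) - 24260)/(13405 + 24150))) - 1*21712 = 35640/(((-981/16788 - 24260)/37555)) - 21712 = 35640/(((-981*1/16788 - 24260)*(1/37555))) - 21712 = 35640/(((-327/5596 - 24260)*(1/37555))) - 21712 = 35640/((-135759287/5596*1/37555)) - 21712 = 35640/(-135759287/210157780) - 21712 = 35640*(-210157780/135759287) - 21712 = -7490023279200/135759287 - 21712 = -10437628918544/135759287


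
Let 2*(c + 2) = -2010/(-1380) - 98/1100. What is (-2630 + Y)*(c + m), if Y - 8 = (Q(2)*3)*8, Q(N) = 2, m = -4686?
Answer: 6937462467/575 ≈ 1.2065e+7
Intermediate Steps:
Y = 56 (Y = 8 + (2*3)*8 = 8 + 6*8 = 8 + 48 = 56)
c = -16651/12650 (c = -2 + (-2010/(-1380) - 98/1100)/2 = -2 + (-2010*(-1/1380) - 98*1/1100)/2 = -2 + (67/46 - 49/550)/2 = -2 + (½)*(8649/6325) = -2 + 8649/12650 = -16651/12650 ≈ -1.3163)
(-2630 + Y)*(c + m) = (-2630 + 56)*(-16651/12650 - 4686) = -2574*(-59294551/12650) = 6937462467/575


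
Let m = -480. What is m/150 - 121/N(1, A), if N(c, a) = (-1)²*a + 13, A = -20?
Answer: 493/35 ≈ 14.086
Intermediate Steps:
N(c, a) = 13 + a (N(c, a) = 1*a + 13 = a + 13 = 13 + a)
m/150 - 121/N(1, A) = -480/150 - 121/(13 - 20) = -480*1/150 - 121/(-7) = -16/5 - 121*(-⅐) = -16/5 + 121/7 = 493/35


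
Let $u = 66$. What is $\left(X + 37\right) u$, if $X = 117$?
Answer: $10164$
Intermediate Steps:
$\left(X + 37\right) u = \left(117 + 37\right) 66 = 154 \cdot 66 = 10164$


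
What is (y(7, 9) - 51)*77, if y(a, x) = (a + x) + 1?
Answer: -2618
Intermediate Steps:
y(a, x) = 1 + a + x
(y(7, 9) - 51)*77 = ((1 + 7 + 9) - 51)*77 = (17 - 51)*77 = -34*77 = -2618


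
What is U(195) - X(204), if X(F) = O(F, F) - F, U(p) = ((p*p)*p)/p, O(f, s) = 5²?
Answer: 38204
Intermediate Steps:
O(f, s) = 25
U(p) = p² (U(p) = (p²*p)/p = p³/p = p²)
X(F) = 25 - F
U(195) - X(204) = 195² - (25 - 1*204) = 38025 - (25 - 204) = 38025 - 1*(-179) = 38025 + 179 = 38204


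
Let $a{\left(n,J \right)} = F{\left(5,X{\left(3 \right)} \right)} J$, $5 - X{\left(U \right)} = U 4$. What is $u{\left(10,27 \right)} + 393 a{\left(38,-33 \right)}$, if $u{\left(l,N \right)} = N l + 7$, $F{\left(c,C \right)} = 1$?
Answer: $-12692$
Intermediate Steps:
$X{\left(U \right)} = 5 - 4 U$ ($X{\left(U \right)} = 5 - U 4 = 5 - 4 U$)
$u{\left(l,N \right)} = 7 + N l$
$a{\left(n,J \right)} = J$ ($a{\left(n,J \right)} = 1 J = J$)
$u{\left(10,27 \right)} + 393 a{\left(38,-33 \right)} = \left(7 + 27 \cdot 10\right) + 393 \left(-33\right) = \left(7 + 270\right) - 12969 = 277 - 12969 = -12692$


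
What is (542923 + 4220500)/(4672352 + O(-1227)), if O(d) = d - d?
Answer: 4763423/4672352 ≈ 1.0195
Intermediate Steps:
O(d) = 0
(542923 + 4220500)/(4672352 + O(-1227)) = (542923 + 4220500)/(4672352 + 0) = 4763423/4672352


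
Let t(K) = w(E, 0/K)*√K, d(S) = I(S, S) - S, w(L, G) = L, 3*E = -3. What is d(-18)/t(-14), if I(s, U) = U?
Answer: 0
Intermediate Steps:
E = -1 (E = (⅓)*(-3) = -1)
d(S) = 0 (d(S) = S - S = 0)
t(K) = -√K
d(-18)/t(-14) = 0/((-√(-14))) = 0/((-I*√14)) = 0*(I*√14/14) = 0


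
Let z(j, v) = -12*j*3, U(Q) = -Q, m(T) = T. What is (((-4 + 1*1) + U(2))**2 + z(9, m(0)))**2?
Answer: 89401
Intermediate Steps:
z(j, v) = -36*j (z(j, v) = -12*j*3 = -36*j)
(((-4 + 1*1) + U(2))**2 + z(9, m(0)))**2 = (((-4 + 1*1) - 1*2)**2 - 36*9)**2 = (((-4 + 1) - 2)**2 - 324)**2 = ((-3 - 2)**2 - 324)**2 = ((-5)**2 - 324)**2 = (25 - 324)**2 = (-299)**2 = 89401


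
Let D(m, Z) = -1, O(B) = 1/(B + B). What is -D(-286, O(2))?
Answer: 1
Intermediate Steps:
O(B) = 1/(2*B)
-D(-286, O(2)) = -1*(-1) = 1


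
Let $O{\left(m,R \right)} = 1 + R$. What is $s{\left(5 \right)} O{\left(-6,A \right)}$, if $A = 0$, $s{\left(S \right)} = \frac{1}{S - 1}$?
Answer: $\frac{1}{4} \approx 0.25$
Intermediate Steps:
$s{\left(S \right)} = \frac{1}{-1 + S}$
$s{\left(5 \right)} O{\left(-6,A \right)} = \frac{1 + 0}{-1 + 5} = \frac{1}{4} \cdot 1 = \frac{1}{4}$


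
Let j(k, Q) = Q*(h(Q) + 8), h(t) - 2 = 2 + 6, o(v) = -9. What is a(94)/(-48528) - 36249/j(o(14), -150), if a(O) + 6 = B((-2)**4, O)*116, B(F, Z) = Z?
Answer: 2669239/202200 ≈ 13.201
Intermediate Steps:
a(O) = -6 + 116*O (a(O) = -6 + O*116 = -6 + 116*O)
h(t) = 10 (h(t) = 2 + (2 + 6) = 2 + 8 = 10)
j(k, Q) = 18*Q (j(k, Q) = Q*(10 + 8) = Q*18 = 18*Q)
a(94)/(-48528) - 36249/j(o(14), -150) = (-6 + 116*94)/(-48528) - 36249/(18*(-150)) = (-6 + 10904)*(-1/48528) - 36249/(-2700) = 10898*(-1/48528) - 36249*(-1/2700) = -5449/24264 + 12083/900 = 2669239/202200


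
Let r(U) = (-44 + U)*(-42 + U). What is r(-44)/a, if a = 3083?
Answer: 7568/3083 ≈ 2.4548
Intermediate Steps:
r(-44)/a = (1848 + (-44)**2 - 86*(-44))/3083 = (1848 + 1936 + 3784)*(1/3083) = 7568*(1/3083) = 7568/3083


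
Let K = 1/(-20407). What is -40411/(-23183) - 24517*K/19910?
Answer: 16419693862681/9419331026710 ≈ 1.7432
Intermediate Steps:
K = -1/20407 ≈ -4.9003e-5
-40411/(-23183) - 24517*K/19910 = -40411/(-23183) - 24517/(19910/(-1/20407)) = -40411*(-1/23183) - 24517/(19910*(-20407)) = 40411/23183 - 24517/(-406303370) = 40411/23183 - 24517*(-1/406303370) = 40411/23183 + 24517/406303370 = 16419693862681/9419331026710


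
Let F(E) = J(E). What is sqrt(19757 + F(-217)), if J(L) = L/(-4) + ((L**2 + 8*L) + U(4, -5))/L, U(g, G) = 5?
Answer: sqrt(3692197061)/434 ≈ 140.01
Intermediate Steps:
J(L) = -L/4 + (5 + L**2 + 8*L)/L (J(L) = L/(-4) + ((L**2 + 8*L) + 5)/L = L*(-1/4) + (5 + L**2 + 8*L)/L = -L/4 + (5 + L**2 + 8*L)/L)
F(E) = 8 + 5/E + 3*E/4
sqrt(19757 + F(-217)) = sqrt(19757 + (8 + 5/(-217) + (3/4)*(-217))) = sqrt(19757 + (8 + 5*(-1/217) - 651/4)) = sqrt(19757 + (8 - 5/217 - 651/4)) = sqrt(19757 - 134343/868) = sqrt(17014733/868) = sqrt(3692197061)/434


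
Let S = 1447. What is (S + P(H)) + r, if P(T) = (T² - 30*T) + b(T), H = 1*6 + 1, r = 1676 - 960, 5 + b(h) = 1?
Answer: 1998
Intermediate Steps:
b(h) = -4 (b(h) = -5 + 1 = -4)
r = 716
H = 7 (H = 6 + 1 = 7)
P(T) = -4 + T² - 30*T (P(T) = (T² - 30*T) - 4 = -4 + T² - 30*T)
(S + P(H)) + r = (1447 + (-4 + 7² - 30*7)) + 716 = (1447 + (-4 + 49 - 210)) + 716 = (1447 - 165) + 716 = 1282 + 716 = 1998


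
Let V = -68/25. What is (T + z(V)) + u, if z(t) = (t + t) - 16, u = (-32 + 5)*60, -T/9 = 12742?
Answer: -2907986/25 ≈ -1.1632e+5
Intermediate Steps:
T = -114678 (T = -9*12742 = -114678)
V = -68/25 (V = -68*1/25 = -68/25 ≈ -2.7200)
u = -1620 (u = -27*60 = -1620)
z(t) = -16 + 2*t (z(t) = 2*t - 16 = -16 + 2*t)
(T + z(V)) + u = (-114678 + (-16 + 2*(-68/25))) - 1620 = (-114678 + (-16 - 136/25)) - 1620 = (-114678 - 536/25) - 1620 = -2867486/25 - 1620 = -2907986/25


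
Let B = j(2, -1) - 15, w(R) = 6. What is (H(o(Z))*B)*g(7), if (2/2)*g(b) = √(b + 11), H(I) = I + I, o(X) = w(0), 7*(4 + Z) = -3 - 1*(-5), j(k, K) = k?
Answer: -468*√2 ≈ -661.85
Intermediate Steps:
Z = -26/7 (Z = -4 + (-3 - 1*(-5))/7 = -4 + (-3 + 5)/7 = -4 + (⅐)*2 = -4 + 2/7 = -26/7 ≈ -3.7143)
o(X) = 6
H(I) = 2*I
g(b) = √(11 + b) (g(b) = √(b + 11) = √(11 + b))
B = -13 (B = 2 - 15 = -13)
(H(o(Z))*B)*g(7) = ((2*6)*(-13))*√(11 + 7) = (12*(-13))*√18 = -468*√2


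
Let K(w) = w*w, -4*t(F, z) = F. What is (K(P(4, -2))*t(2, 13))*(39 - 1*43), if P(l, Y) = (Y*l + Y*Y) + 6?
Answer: 8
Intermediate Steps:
P(l, Y) = 6 + Y² + Y*l (P(l, Y) = (Y*l + Y²) + 6 = (Y² + Y*l) + 6 = 6 + Y² + Y*l)
t(F, z) = -F/4
K(w) = w²
(K(P(4, -2))*t(2, 13))*(39 - 1*43) = ((6 + (-2)² - 2*4)²*(-¼*2))*(39 - 1*43) = ((6 + 4 - 8)²*(-½))*(39 - 43) = (2²*(-½))*(-4) = (4*(-½))*(-4) = -2*(-4) = 8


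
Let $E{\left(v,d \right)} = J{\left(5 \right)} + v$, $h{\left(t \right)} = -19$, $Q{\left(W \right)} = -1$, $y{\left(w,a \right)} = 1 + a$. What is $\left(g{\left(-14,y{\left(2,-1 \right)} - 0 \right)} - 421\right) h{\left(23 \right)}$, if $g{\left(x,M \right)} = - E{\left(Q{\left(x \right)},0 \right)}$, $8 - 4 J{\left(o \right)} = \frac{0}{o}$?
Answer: $8018$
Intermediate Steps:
$J{\left(o \right)} = 2$ ($J{\left(o \right)} = 2 - \frac{0 \frac{1}{o}}{4} = 2 - 0 = 2 + 0 = 2$)
$E{\left(v,d \right)} = 2 + v$
$g{\left(x,M \right)} = -1$ ($g{\left(x,M \right)} = - (2 - 1) = \left(-1\right) 1 = -1$)
$\left(g{\left(-14,y{\left(2,-1 \right)} - 0 \right)} - 421\right) h{\left(23 \right)} = \left(-1 - 421\right) \left(-19\right) = \left(-422\right) \left(-19\right) = 8018$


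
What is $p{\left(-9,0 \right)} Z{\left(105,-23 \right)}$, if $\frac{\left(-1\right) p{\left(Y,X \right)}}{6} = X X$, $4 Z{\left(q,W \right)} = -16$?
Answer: $0$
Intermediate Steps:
$Z{\left(q,W \right)} = -4$ ($Z{\left(q,W \right)} = \frac{1}{4} \left(-16\right) = -4$)
$p{\left(Y,X \right)} = - 6 X^{2}$ ($p{\left(Y,X \right)} = - 6 X X = - 6 X^{2}$)
$p{\left(-9,0 \right)} Z{\left(105,-23 \right)} = - 6 \cdot 0^{2} \left(-4\right) = \left(-6\right) 0 \left(-4\right) = 0 \left(-4\right) = 0$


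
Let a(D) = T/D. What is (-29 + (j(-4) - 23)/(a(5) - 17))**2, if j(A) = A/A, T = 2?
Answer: 5276209/6889 ≈ 765.89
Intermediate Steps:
a(D) = 2/D
j(A) = 1
(-29 + (j(-4) - 23)/(a(5) - 17))**2 = (-29 + (1 - 23)/(2/5 - 17))**2 = (-29 - 22/(2*(1/5) - 17))**2 = (-29 - 22/(2/5 - 17))**2 = (-29 - 22/(-83/5))**2 = (-29 - 22*(-5/83))**2 = (-29 + 110/83)**2 = (-2297/83)**2 = 5276209/6889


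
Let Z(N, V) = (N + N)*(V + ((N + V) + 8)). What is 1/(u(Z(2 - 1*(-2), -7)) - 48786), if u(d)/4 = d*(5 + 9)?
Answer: -1/49682 ≈ -2.0128e-5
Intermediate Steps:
Z(N, V) = 2*N*(8 + N + 2*V) (Z(N, V) = (2*N)*(V + (8 + N + V)) = (2*N)*(8 + N + 2*V) = 2*N*(8 + N + 2*V))
u(d) = 56*d (u(d) = 4*(d*(5 + 9)) = 4*(d*14) = 4*(14*d) = 56*d)
1/(u(Z(2 - 1*(-2), -7)) - 48786) = 1/(56*(2*(2 - 1*(-2))*(8 + (2 - 1*(-2)) + 2*(-7))) - 48786) = 1/(56*(2*(2 + 2)*(8 + (2 + 2) - 14)) - 48786) = 1/(56*(2*4*(8 + 4 - 14)) - 48786) = 1/(56*(2*4*(-2)) - 48786) = 1/(56*(-16) - 48786) = 1/(-896 - 48786) = 1/(-49682) = -1/49682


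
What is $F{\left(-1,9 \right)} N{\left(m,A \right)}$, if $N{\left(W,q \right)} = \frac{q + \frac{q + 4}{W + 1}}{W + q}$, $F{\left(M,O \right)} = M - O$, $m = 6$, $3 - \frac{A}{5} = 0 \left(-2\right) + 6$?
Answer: $- \frac{1160}{63} \approx -18.413$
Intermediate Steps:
$A = -15$ ($A = 15 - 5 \left(0 \left(-2\right) + 6\right) = 15 - 5 \left(0 + 6\right) = 15 - 30 = -15$)
$N{\left(W,q \right)} = \frac{q + \frac{4 + q}{1 + W}}{W + q}$
$F{\left(-1,9 \right)} N{\left(m,A \right)} = \left(-1 - 9\right) \frac{4 + 2 \left(-15\right) + 6 \left(-15\right)}{6 - 15 + 6^{2} + 6 \left(-15\right)} = \left(-1 - 9\right) \frac{4 - 30 - 90}{6 - 15 + 36 - 90} = - 10 \frac{1}{-63} \left(-116\right) = - 10 \left(\left(- \frac{1}{63}\right) \left(-116\right)\right) = \left(-10\right) \frac{116}{63} = - \frac{1160}{63}$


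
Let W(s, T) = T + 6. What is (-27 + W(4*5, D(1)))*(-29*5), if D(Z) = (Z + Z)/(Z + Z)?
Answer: 2900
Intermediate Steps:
D(Z) = 1 (D(Z) = (2*Z)/((2*Z)) = (2*Z)*(1/(2*Z)) = 1)
W(s, T) = 6 + T
(-27 + W(4*5, D(1)))*(-29*5) = (-27 + (6 + 1))*(-29*5) = (-27 + 7)*(-145) = -20*(-145) = 2900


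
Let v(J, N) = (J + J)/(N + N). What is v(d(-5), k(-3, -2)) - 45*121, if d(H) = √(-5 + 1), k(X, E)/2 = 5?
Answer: -5445 + I/5 ≈ -5445.0 + 0.2*I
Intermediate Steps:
k(X, E) = 10 (k(X, E) = 2*5 = 10)
d(H) = 2*I (d(H) = √(-4) = 2*I)
v(J, N) = J/N (v(J, N) = (2*J)/((2*N)) = (2*J)*(1/(2*N)) = J/N)
v(d(-5), k(-3, -2)) - 45*121 = (2*I)/10 - 45*121 = (2*I)*(⅒) - 5445 = I/5 - 5445 = -5445 + I/5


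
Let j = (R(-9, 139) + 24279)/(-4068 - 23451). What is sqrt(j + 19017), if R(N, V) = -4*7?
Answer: 2*sqrt(3600204629217)/27519 ≈ 137.90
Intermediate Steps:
R(N, V) = -28
j = -24251/27519 (j = (-28 + 24279)/(-4068 - 23451) = 24251/(-27519) = 24251*(-1/27519) = -24251/27519 ≈ -0.88125)
sqrt(j + 19017) = sqrt(-24251/27519 + 19017) = sqrt(523304572/27519) = 2*sqrt(3600204629217)/27519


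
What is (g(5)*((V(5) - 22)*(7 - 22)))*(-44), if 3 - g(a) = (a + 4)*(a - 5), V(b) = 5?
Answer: -33660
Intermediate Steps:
g(a) = 3 - (-5 + a)*(4 + a) (g(a) = 3 - (a + 4)*(a - 5) = 3 - (4 + a)*(-5 + a) = 3 - (-5 + a)*(4 + a))
(g(5)*((V(5) - 22)*(7 - 22)))*(-44) = ((23 + 5 - 1*5**2)*((5 - 22)*(7 - 22)))*(-44) = ((23 + 5 - 1*25)*(-17*(-15)))*(-44) = ((23 + 5 - 25)*255)*(-44) = (3*255)*(-44) = 765*(-44) = -33660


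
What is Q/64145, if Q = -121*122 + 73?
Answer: -14689/64145 ≈ -0.22900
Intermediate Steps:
Q = -14689 (Q = -14762 + 73 = -14689)
Q/64145 = -14689/64145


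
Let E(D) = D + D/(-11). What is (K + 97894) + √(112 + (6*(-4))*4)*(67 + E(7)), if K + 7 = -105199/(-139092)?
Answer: 150218430809/1530012 ≈ 98181.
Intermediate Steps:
K = -868445/139092 (K = -7 - 105199/(-139092) = -7 - 105199*(-1/139092) = -7 + 105199/139092 = -868445/139092 ≈ -6.2437)
E(D) = 10*D/11 (E(D) = D + D*(-1/11) = D - D/11 = 10*D/11)
(K + 97894) + √(112 + (6*(-4))*4)*(67 + E(7)) = (-868445/139092 + 97894) + √(112 + (6*(-4))*4)*(67 + (10/11)*7) = 13615403803/139092 + √(112 - 24*4)*(67 + 70/11) = 13615403803/139092 + √(112 - 96)*(807/11) = 13615403803/139092 + √16*(807/11) = 13615403803/139092 + 4*(807/11) = 13615403803/139092 + 3228/11 = 150218430809/1530012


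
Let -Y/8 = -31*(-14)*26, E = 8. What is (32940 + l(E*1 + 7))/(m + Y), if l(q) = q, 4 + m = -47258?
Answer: -32955/137534 ≈ -0.23961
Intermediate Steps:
m = -47262 (m = -4 - 47258 = -47262)
Y = -90272 (Y = -8*(-31*(-14))*26 = -3472*26 = -8*11284 = -90272)
(32940 + l(E*1 + 7))/(m + Y) = (32940 + (8*1 + 7))/(-47262 - 90272) = (32940 + (8 + 7))/(-137534) = (32940 + 15)*(-1/137534) = 32955*(-1/137534) = -32955/137534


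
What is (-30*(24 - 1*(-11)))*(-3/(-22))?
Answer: -1575/11 ≈ -143.18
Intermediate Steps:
(-30*(24 - 1*(-11)))*(-3/(-22)) = (-30*(24 + 11))*(-3*(-1/22)) = -30*35*(3/22) = -1050*3/22 = -1575/11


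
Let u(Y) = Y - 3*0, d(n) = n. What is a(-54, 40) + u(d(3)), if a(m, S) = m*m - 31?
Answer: 2888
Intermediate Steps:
a(m, S) = -31 + m**2 (a(m, S) = m**2 - 31 = -31 + m**2)
u(Y) = Y (u(Y) = Y + 0 = Y)
a(-54, 40) + u(d(3)) = (-31 + (-54)**2) + 3 = (-31 + 2916) + 3 = 2885 + 3 = 2888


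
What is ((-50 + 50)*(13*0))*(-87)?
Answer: 0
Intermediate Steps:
((-50 + 50)*(13*0))*(-87) = (0*0)*(-87) = 0*(-87) = 0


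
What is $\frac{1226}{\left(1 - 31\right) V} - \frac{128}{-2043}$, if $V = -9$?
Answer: $\frac{141071}{30645} \approx 4.6034$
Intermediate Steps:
$\frac{1226}{\left(1 - 31\right) V} - \frac{128}{-2043} = \frac{1226}{\left(1 - 31\right) \left(-9\right)} - \frac{128}{-2043} = \frac{1226}{\left(-30\right) \left(-9\right)} - - \frac{128}{2043} = \frac{1226}{270} + \frac{128}{2043} = 1226 \cdot \frac{1}{270} + \frac{128}{2043} = \frac{613}{135} + \frac{128}{2043} = \frac{141071}{30645}$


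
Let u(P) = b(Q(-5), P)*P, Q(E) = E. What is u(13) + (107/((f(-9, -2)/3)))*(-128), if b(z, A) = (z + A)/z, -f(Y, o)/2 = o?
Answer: -51464/5 ≈ -10293.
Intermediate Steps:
f(Y, o) = -2*o
b(z, A) = (A + z)/z
u(P) = P*(1 - P/5) (u(P) = ((P - 5)/(-5))*P = (-(-5 + P)/5)*P = (1 - P/5)*P = P*(1 - P/5))
u(13) + (107/((f(-9, -2)/3)))*(-128) = (1/5)*13*(5 - 1*13) + (107/((-2*(-2)/3)))*(-128) = (1/5)*13*(5 - 13) + (107/((4*(1/3))))*(-128) = (1/5)*13*(-8) + (107/(4/3))*(-128) = -104/5 + (107*(3/4))*(-128) = -104/5 + (321/4)*(-128) = -104/5 - 10272 = -51464/5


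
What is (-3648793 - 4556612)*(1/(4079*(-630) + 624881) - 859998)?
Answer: 13724365738343055315/1944889 ≈ 7.0566e+12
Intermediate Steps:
(-3648793 - 4556612)*(1/(4079*(-630) + 624881) - 859998) = -8205405*(1/(-2569770 + 624881) - 859998) = -8205405*(1/(-1944889) - 859998) = -8205405*(-1/1944889 - 859998) = -8205405*(-1672600650223/1944889) = 13724365738343055315/1944889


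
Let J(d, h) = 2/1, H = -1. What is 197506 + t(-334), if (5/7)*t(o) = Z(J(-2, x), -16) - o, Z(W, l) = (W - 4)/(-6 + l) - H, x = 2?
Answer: 10888632/55 ≈ 1.9798e+5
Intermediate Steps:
J(d, h) = 2 (J(d, h) = 2*1 = 2)
Z(W, l) = 1 + (-4 + W)/(-6 + l) (Z(W, l) = (W - 4)/(-6 + l) - 1*(-1) = (-4 + W)/(-6 + l) + 1 = 1 + (-4 + W)/(-6 + l))
t(o) = 84/55 - 7*o/5 (t(o) = 7*((-10 + 2 - 16)/(-6 - 16) - o)/5 = 7*(-24/(-22) - o)/5 = 7*(-1/22*(-24) - o)/5 = 7*(12/11 - o)/5 = 84/55 - 7*o/5)
197506 + t(-334) = 197506 + (84/55 - 7/5*(-334)) = 197506 + (84/55 + 2338/5) = 197506 + 25802/55 = 10888632/55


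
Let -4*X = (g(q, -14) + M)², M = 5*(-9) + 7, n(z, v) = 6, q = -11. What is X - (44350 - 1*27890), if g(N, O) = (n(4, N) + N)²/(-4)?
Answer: -1084769/64 ≈ -16950.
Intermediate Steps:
g(N, O) = -(6 + N)²/4 (g(N, O) = (6 + N)²/(-4) = (6 + N)²*(-¼) = -(6 + N)²/4)
M = -38 (M = -45 + 7 = -38)
X = -31329/64 (X = -(-(6 - 11)²/4 - 38)²/4 = -(-¼*(-5)² - 38)²/4 = -(-¼*25 - 38)²/4 = -(-25/4 - 38)²/4 = -(-177/4)²/4 = -¼*31329/16 = -31329/64 ≈ -489.52)
X - (44350 - 1*27890) = -31329/64 - (44350 - 1*27890) = -31329/64 - (44350 - 27890) = -31329/64 - 1*16460 = -31329/64 - 16460 = -1084769/64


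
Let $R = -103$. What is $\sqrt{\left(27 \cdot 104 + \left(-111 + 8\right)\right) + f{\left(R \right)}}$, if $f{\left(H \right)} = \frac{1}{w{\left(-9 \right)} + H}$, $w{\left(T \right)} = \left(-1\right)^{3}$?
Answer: $\frac{\sqrt{7314294}}{52} \approx 52.01$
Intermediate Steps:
$w{\left(T \right)} = -1$
$f{\left(H \right)} = \frac{1}{-1 + H}$
$\sqrt{\left(27 \cdot 104 + \left(-111 + 8\right)\right) + f{\left(R \right)}} = \sqrt{\left(27 \cdot 104 + \left(-111 + 8\right)\right) + \frac{1}{-1 - 103}} = \sqrt{\left(2808 - 103\right) + \frac{1}{-104}} = \sqrt{2705 - \frac{1}{104}} = \sqrt{\frac{281319}{104}} = \frac{\sqrt{7314294}}{52}$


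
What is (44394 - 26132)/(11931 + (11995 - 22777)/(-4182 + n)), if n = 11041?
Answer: 125259058/81823947 ≈ 1.5308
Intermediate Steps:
(44394 - 26132)/(11931 + (11995 - 22777)/(-4182 + n)) = (44394 - 26132)/(11931 + (11995 - 22777)/(-4182 + 11041)) = 18262/(11931 - 10782/6859) = 18262/(81823947/6859) = 18262*(6859/81823947) = 125259058/81823947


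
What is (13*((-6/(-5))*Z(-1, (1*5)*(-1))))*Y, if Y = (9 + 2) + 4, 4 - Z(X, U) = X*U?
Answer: -234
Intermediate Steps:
Z(X, U) = 4 - U*X (Z(X, U) = 4 - X*U = 4 - U*X)
Y = 15 (Y = 11 + 4 = 15)
(13*((-6/(-5))*Z(-1, (1*5)*(-1))))*Y = (13*((-6/(-5))*(4 - 1*(1*5)*(-1)*(-1))))*15 = (13*((-6*(-1/5))*(4 - 1*5*(-1)*(-1))))*15 = (13*(6*(4 - 1*(-5)*(-1))/5))*15 = (13*(6*(4 - 5)/5))*15 = (13*((6/5)*(-1)))*15 = (13*(-6/5))*15 = -78/5*15 = -234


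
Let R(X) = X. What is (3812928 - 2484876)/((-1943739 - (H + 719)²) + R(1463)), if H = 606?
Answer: -1328052/3697901 ≈ -0.35914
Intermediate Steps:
(3812928 - 2484876)/((-1943739 - (H + 719)²) + R(1463)) = (3812928 - 2484876)/((-1943739 - (606 + 719)²) + 1463) = 1328052/((-1943739 - 1*1325²) + 1463) = 1328052/((-1943739 - 1*1755625) + 1463) = 1328052/((-1943739 - 1755625) + 1463) = 1328052/(-3699364 + 1463) = 1328052/(-3697901) = 1328052*(-1/3697901) = -1328052/3697901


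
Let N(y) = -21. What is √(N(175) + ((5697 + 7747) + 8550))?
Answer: √21973 ≈ 148.23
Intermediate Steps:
√(N(175) + ((5697 + 7747) + 8550)) = √(-21 + ((5697 + 7747) + 8550)) = √(-21 + (13444 + 8550)) = √(-21 + 21994) = √21973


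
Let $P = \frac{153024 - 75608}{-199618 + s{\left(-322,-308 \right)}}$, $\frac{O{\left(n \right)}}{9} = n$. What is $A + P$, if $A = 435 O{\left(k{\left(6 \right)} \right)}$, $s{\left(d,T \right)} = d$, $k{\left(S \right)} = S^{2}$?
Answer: $\frac{7044866546}{49985} \approx 1.4094 \cdot 10^{5}$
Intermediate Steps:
$O{\left(n \right)} = 9 n$
$A = 140940$ ($A = 435 \cdot 9 \cdot 6^{2} = 435 \cdot 9 \cdot 36 = 435 \cdot 324 = 140940$)
$P = - \frac{19354}{49985}$ ($P = \frac{153024 - 75608}{-199618 - 322} = \frac{77416}{-199940} = 77416 \left(- \frac{1}{199940}\right) = - \frac{19354}{49985} \approx -0.3872$)
$A + P = 140940 - \frac{19354}{49985} = \frac{7044866546}{49985}$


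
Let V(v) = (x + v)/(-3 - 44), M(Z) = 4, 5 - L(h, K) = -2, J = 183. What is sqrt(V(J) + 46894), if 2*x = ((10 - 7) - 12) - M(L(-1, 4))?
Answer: sqrt(414322202)/94 ≈ 216.54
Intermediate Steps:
L(h, K) = 7 (L(h, K) = 5 - 1*(-2) = 5 + 2 = 7)
x = -13/2 (x = (((10 - 7) - 12) - 1*4)/2 = ((3 - 12) - 4)/2 = (-9 - 4)/2 = (1/2)*(-13) = -13/2 ≈ -6.5000)
V(v) = 13/94 - v/47 (V(v) = (-13/2 + v)/(-3 - 44) = (-13/2 + v)/(-47) = (-13/2 + v)*(-1/47) = 13/94 - v/47)
sqrt(V(J) + 46894) = sqrt((13/94 - 1/47*183) + 46894) = sqrt((13/94 - 183/47) + 46894) = sqrt(-353/94 + 46894) = sqrt(4407683/94) = sqrt(414322202)/94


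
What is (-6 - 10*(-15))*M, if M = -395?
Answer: -56880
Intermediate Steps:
(-6 - 10*(-15))*M = (-6 - 10*(-15))*(-395) = (-6 + 150)*(-395) = 144*(-395) = -56880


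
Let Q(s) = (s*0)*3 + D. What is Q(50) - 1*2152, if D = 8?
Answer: -2144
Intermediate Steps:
Q(s) = 8 (Q(s) = (s*0)*3 + 8 = 0*3 + 8 = 0 + 8 = 8)
Q(50) - 1*2152 = 8 - 1*2152 = 8 - 2152 = -2144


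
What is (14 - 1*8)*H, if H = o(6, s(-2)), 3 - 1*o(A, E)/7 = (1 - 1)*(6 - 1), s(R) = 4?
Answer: 126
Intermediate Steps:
o(A, E) = 21 (o(A, E) = 21 - 7*(1 - 1)*(6 - 1) = 21 - 0*5 = 21 - 7*0 = 21 + 0 = 21)
H = 21
(14 - 1*8)*H = (14 - 1*8)*21 = (14 - 8)*21 = 6*21 = 126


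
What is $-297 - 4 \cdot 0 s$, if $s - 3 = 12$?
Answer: $-297$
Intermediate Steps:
$s = 15$ ($s = 3 + 12 = 15$)
$-297 - 4 \cdot 0 s = -297 - 4 \cdot 0 \cdot 15 = -297 - 0 \cdot 15 = -297 - 0 = -297 + 0 = -297$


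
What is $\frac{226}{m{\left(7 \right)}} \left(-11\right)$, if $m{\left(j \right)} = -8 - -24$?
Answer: $- \frac{1243}{8} \approx -155.38$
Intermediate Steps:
$m{\left(j \right)} = 16$ ($m{\left(j \right)} = -8 + 24 = 16$)
$\frac{226}{m{\left(7 \right)}} \left(-11\right) = \frac{226}{16} \left(-11\right) = 226 \cdot \frac{1}{16} \left(-11\right) = \frac{113}{8} \left(-11\right) = - \frac{1243}{8}$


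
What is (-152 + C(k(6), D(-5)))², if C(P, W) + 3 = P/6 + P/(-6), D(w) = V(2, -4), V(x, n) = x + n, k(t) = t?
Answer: 24025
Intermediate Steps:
V(x, n) = n + x
D(w) = -2 (D(w) = -4 + 2 = -2)
C(P, W) = -3 (C(P, W) = -3 + (P/6 + P/(-6)) = -3 + (P*(⅙) + P*(-⅙)) = -3 + (P/6 - P/6) = -3 + 0 = -3)
(-152 + C(k(6), D(-5)))² = (-152 - 3)² = (-155)² = 24025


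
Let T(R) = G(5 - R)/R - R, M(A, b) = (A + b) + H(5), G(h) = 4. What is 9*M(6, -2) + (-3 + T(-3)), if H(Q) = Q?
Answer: 239/3 ≈ 79.667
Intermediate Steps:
M(A, b) = 5 + A + b (M(A, b) = (A + b) + 5 = 5 + A + b)
T(R) = -R + 4/R (T(R) = 4/R - R = -R + 4/R)
9*M(6, -2) + (-3 + T(-3)) = 9*(5 + 6 - 2) + (-3 + (-1*(-3) + 4/(-3))) = 9*9 + (-3 + (3 + 4*(-⅓))) = 81 + (-3 + (3 - 4/3)) = 81 + (-3 + 5/3) = 81 - 4/3 = 239/3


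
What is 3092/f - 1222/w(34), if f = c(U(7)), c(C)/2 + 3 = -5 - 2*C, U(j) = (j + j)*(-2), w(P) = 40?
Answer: 199/120 ≈ 1.6583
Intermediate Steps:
U(j) = -4*j (U(j) = (2*j)*(-2) = -4*j)
c(C) = -16 - 4*C (c(C) = -6 + 2*(-5 - 2*C) = -6 + (-10 - 4*C) = -16 - 4*C)
f = 96 (f = -16 - (-16)*7 = -16 - 4*(-28) = -16 + 112 = 96)
3092/f - 1222/w(34) = 3092/96 - 1222/40 = 3092*(1/96) - 1222*1/40 = 773/24 - 611/20 = 199/120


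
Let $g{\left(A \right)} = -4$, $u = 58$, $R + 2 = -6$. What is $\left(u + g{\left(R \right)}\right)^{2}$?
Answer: $2916$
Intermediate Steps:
$R = -8$ ($R = -2 - 6 = -8$)
$\left(u + g{\left(R \right)}\right)^{2} = \left(58 - 4\right)^{2} = 54^{2} = 2916$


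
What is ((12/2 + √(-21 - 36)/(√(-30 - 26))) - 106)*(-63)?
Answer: 6300 - 9*√798/4 ≈ 6236.4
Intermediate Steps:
((12/2 + √(-21 - 36)/(√(-30 - 26))) - 106)*(-63) = ((12*(½) + √(-57)/(√(-56))) - 106)*(-63) = ((6 + (I*√57)/((2*I*√14))) - 106)*(-63) = ((6 + (I*√57)*(-I*√14/28)) - 106)*(-63) = ((6 + √798/28) - 106)*(-63) = (-100 + √798/28)*(-63) = 6300 - 9*√798/4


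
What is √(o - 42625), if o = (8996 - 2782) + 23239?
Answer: 2*I*√3293 ≈ 114.77*I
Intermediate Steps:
o = 29453 (o = 6214 + 23239 = 29453)
√(o - 42625) = √(29453 - 42625) = √(-13172) = 2*I*√3293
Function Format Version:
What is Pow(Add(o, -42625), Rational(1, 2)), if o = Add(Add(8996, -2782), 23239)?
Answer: Mul(2, I, Pow(3293, Rational(1, 2))) ≈ Mul(114.77, I)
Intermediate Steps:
o = 29453 (o = Add(6214, 23239) = 29453)
Pow(Add(o, -42625), Rational(1, 2)) = Pow(Add(29453, -42625), Rational(1, 2)) = Pow(-13172, Rational(1, 2)) = Mul(2, I, Pow(3293, Rational(1, 2)))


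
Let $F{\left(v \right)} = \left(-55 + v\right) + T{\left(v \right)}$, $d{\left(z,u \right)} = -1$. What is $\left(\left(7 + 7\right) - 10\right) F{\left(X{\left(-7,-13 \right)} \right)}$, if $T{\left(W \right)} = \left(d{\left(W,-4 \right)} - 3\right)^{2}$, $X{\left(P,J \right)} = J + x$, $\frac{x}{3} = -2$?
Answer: $-232$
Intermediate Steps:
$x = -6$ ($x = 3 \left(-2\right) = -6$)
$X{\left(P,J \right)} = -6 + J$ ($X{\left(P,J \right)} = J - 6 = -6 + J$)
$T{\left(W \right)} = 16$ ($T{\left(W \right)} = \left(-1 - 3\right)^{2} = \left(-4\right)^{2} = 16$)
$F{\left(v \right)} = -39 + v$ ($F{\left(v \right)} = \left(-55 + v\right) + 16 = -39 + v$)
$\left(\left(7 + 7\right) - 10\right) F{\left(X{\left(-7,-13 \right)} \right)} = \left(\left(7 + 7\right) - 10\right) \left(-39 - 19\right) = \left(14 - 10\right) \left(-39 - 19\right) = 4 \left(-58\right) = -232$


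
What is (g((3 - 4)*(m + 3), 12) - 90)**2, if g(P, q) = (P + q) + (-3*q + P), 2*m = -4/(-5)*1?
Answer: 364816/25 ≈ 14593.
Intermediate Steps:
m = 2/5 (m = (-4/(-5)*1)/2 = (-4*(-1/5)*1)/2 = ((4/5)*1)/2 = (1/2)*(4/5) = 2/5 ≈ 0.40000)
g(P, q) = -2*q + 2*P (g(P, q) = (P + q) + (P - 3*q) = -2*q + 2*P)
(g((3 - 4)*(m + 3), 12) - 90)**2 = ((-2*12 + 2*((3 - 4)*(2/5 + 3))) - 90)**2 = ((-24 + 2*(-1*17/5)) - 90)**2 = ((-24 + 2*(-17/5)) - 90)**2 = ((-24 - 34/5) - 90)**2 = (-154/5 - 90)**2 = (-604/5)**2 = 364816/25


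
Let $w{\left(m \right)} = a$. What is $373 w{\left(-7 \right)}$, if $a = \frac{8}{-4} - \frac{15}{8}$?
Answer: $- \frac{11563}{8} \approx -1445.4$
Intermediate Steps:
$a = - \frac{31}{8}$ ($a = 8 \left(- \frac{1}{4}\right) - \frac{15}{8} = -2 - \frac{15}{8} = - \frac{31}{8} \approx -3.875$)
$w{\left(m \right)} = - \frac{31}{8}$
$373 w{\left(-7 \right)} = 373 \left(- \frac{31}{8}\right) = - \frac{11563}{8}$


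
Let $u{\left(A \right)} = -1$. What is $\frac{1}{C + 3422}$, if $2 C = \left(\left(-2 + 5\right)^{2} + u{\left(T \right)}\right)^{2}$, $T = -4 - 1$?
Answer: $\frac{1}{3454} \approx 0.00028952$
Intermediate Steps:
$T = -5$ ($T = -4 - 1 = -5$)
$C = 32$ ($C = \frac{\left(\left(-2 + 5\right)^{2} - 1\right)^{2}}{2} = \frac{\left(3^{2} - 1\right)^{2}}{2} = \frac{\left(9 - 1\right)^{2}}{2} = \frac{8^{2}}{2} = \frac{1}{2} \cdot 64 = 32$)
$\frac{1}{C + 3422} = \frac{1}{32 + 3422} = \frac{1}{3454}$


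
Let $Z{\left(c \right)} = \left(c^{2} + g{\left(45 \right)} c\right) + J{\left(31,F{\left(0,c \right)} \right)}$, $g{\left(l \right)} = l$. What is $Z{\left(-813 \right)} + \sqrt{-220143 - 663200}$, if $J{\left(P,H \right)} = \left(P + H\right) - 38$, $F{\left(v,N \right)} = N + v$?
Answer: $623564 + i \sqrt{883343} \approx 6.2356 \cdot 10^{5} + 939.86 i$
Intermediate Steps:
$J{\left(P,H \right)} = -38 + H + P$ ($J{\left(P,H \right)} = \left(H + P\right) - 38 = -38 + H + P$)
$Z{\left(c \right)} = -7 + c^{2} + 46 c$ ($Z{\left(c \right)} = \left(c^{2} + 45 c\right) + \left(-38 + \left(c + 0\right) + 31\right) = \left(c^{2} + 45 c\right) + \left(-38 + c + 31\right) = \left(c^{2} + 45 c\right) + \left(-7 + c\right) = -7 + c^{2} + 46 c$)
$Z{\left(-813 \right)} + \sqrt{-220143 - 663200} = \left(-7 + \left(-813\right)^{2} + 46 \left(-813\right)\right) + \sqrt{-220143 - 663200} = \left(-7 + 660969 - 37398\right) + \sqrt{-883343} = 623564 + i \sqrt{883343}$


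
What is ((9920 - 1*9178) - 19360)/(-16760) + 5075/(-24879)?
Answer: 189070111/208486020 ≈ 0.90687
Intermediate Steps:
((9920 - 1*9178) - 19360)/(-16760) + 5075/(-24879) = ((9920 - 9178) - 19360)*(-1/16760) + 5075*(-1/24879) = (742 - 19360)*(-1/16760) - 5075/24879 = -18618*(-1/16760) - 5075/24879 = 9309/8380 - 5075/24879 = 189070111/208486020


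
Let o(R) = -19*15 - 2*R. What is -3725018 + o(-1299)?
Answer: -3722705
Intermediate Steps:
o(R) = -285 - 2*R
-3725018 + o(-1299) = -3725018 + (-285 - 2*(-1299)) = -3725018 + (-285 + 2598) = -3725018 + 2313 = -3722705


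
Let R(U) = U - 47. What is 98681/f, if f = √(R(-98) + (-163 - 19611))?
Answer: -98681*I*√19919/19919 ≈ -699.2*I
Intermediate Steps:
R(U) = -47 + U
f = I*√19919 (f = √((-47 - 98) + (-163 - 19611)) = √(-145 - 19774) = √(-19919) = I*√19919 ≈ 141.13*I)
98681/f = 98681/((I*√19919)) = 98681*(-I*√19919/19919) = -98681*I*√19919/19919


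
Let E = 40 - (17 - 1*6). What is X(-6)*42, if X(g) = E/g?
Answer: -203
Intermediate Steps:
E = 29 (E = 40 - (17 - 6) = 40 - 1*11 = 40 - 11 = 29)
X(g) = 29/g
X(-6)*42 = (29/(-6))*42 = (29*(-⅙))*42 = -29/6*42 = -203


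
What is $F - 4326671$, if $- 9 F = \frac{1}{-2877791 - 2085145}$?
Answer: $- \frac{193256921394503}{44666424} \approx -4.3267 \cdot 10^{6}$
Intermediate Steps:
$F = \frac{1}{44666424}$ ($F = - \frac{1}{9 \left(-2877791 - 2085145\right)} = - \frac{1}{9 \left(-4962936\right)} = \left(- \frac{1}{9}\right) \left(- \frac{1}{4962936}\right) = \frac{1}{44666424} \approx 2.2388 \cdot 10^{-8}$)
$F - 4326671 = \frac{1}{44666424} - 4326671 = - \frac{193256921394503}{44666424}$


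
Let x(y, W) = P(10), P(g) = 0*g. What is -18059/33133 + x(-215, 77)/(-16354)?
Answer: -18059/33133 ≈ -0.54505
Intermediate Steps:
P(g) = 0
x(y, W) = 0
-18059/33133 + x(-215, 77)/(-16354) = -18059/33133 + 0/(-16354) = -18059*1/33133 + 0*(-1/16354) = -18059/33133 + 0 = -18059/33133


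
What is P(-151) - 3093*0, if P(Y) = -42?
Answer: -42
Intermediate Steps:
P(-151) - 3093*0 = -42 - 3093*0 = -42 + 0 = -42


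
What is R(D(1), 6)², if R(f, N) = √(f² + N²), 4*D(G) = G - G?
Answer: 36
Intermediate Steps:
D(G) = 0 (D(G) = (G - G)/4 = (¼)*0 = 0)
R(f, N) = √(N² + f²)
R(D(1), 6)² = (√(6² + 0²))² = (√(36 + 0))² = (√36)² = 6² = 36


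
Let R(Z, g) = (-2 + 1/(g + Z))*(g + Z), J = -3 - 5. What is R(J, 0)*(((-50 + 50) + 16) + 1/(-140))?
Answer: 38063/140 ≈ 271.88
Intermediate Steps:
J = -8
R(Z, g) = (-2 + 1/(Z + g))*(Z + g)
R(J, 0)*(((-50 + 50) + 16) + 1/(-140)) = (1 - 2*(-8) - 2*0)*(((-50 + 50) + 16) + 1/(-140)) = (1 + 16 + 0)*((0 + 16) - 1/140) = 17*(16 - 1/140) = 17*(2239/140) = 38063/140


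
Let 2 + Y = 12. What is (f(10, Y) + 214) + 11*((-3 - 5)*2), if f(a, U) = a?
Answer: 48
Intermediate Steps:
Y = 10 (Y = -2 + 12 = 10)
(f(10, Y) + 214) + 11*((-3 - 5)*2) = (10 + 214) + 11*((-3 - 5)*2) = 224 + 11*(-8*2) = 224 + 11*(-16) = 224 - 176 = 48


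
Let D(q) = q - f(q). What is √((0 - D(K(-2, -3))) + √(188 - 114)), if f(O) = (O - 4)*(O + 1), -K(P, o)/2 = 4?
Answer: √(92 + √74) ≈ 10.030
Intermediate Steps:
K(P, o) = -8 (K(P, o) = -2*4 = -8)
f(O) = (1 + O)*(-4 + O) (f(O) = (-4 + O)*(1 + O) = (1 + O)*(-4 + O))
D(q) = 4 - q² + 4*q (D(q) = q - (-4 + q² - 3*q) = q + (4 - q² + 3*q) = 4 - q² + 4*q)
√((0 - D(K(-2, -3))) + √(188 - 114)) = √((0 - (4 - 1*(-8)² + 4*(-8))) + √(188 - 114)) = √((0 - (4 - 1*64 - 32)) + √74) = √((0 - (4 - 64 - 32)) + √74) = √((0 - 1*(-92)) + √74) = √((0 + 92) + √74) = √(92 + √74)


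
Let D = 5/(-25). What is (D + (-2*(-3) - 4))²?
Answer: 81/25 ≈ 3.2400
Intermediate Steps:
D = -⅕ (D = 5*(-1/25) = -⅕ ≈ -0.20000)
(D + (-2*(-3) - 4))² = (-⅕ + (-2*(-3) - 4))² = (-⅕ + (6 - 4))² = (-⅕ + 2)² = (9/5)² = 81/25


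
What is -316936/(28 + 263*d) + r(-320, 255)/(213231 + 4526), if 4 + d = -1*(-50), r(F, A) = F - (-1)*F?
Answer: -34511396596/1320260691 ≈ -26.140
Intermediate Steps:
r(F, A) = 2*F (r(F, A) = F + F = 2*F)
d = 46 (d = -4 - 1*(-50) = -4 + 50 = 46)
-316936/(28 + 263*d) + r(-320, 255)/(213231 + 4526) = -316936/(28 + 263*46) + (2*(-320))/(213231 + 4526) = -316936/(28 + 12098) - 640/217757 = -316936/12126 - 640*1/217757 = -316936*1/12126 - 640/217757 = -158468/6063 - 640/217757 = -34511396596/1320260691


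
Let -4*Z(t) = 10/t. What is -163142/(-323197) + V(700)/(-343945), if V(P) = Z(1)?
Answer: 3206439039/6352113838 ≈ 0.50478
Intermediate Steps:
Z(t) = -5/(2*t)
V(P) = -5/2 (V(P) = -5/2/1 = -5/2*1 = -5/2)
-163142/(-323197) + V(700)/(-343945) = -163142/(-323197) - 5/2/(-343945) = -163142*(-1/323197) - 5/2*(-1/343945) = 23306/46171 + 1/137578 = 3206439039/6352113838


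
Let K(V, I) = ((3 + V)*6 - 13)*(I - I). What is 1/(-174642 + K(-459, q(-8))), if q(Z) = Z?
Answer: -1/174642 ≈ -5.7260e-6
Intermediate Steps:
K(V, I) = 0 (K(V, I) = ((18 + 6*V) - 13)*0 = (5 + 6*V)*0 = 0)
1/(-174642 + K(-459, q(-8))) = 1/(-174642 + 0) = 1/(-174642) = -1/174642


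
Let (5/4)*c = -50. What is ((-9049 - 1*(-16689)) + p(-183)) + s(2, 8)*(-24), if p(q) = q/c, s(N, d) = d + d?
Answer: 290423/40 ≈ 7260.6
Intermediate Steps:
c = -40 (c = (4/5)*(-50) = -40)
s(N, d) = 2*d
p(q) = -q/40 (p(q) = q/(-40) = q*(-1/40) = -q/40)
((-9049 - 1*(-16689)) + p(-183)) + s(2, 8)*(-24) = ((-9049 - 1*(-16689)) - 1/40*(-183)) + (2*8)*(-24) = ((-9049 + 16689) + 183/40) + 16*(-24) = (7640 + 183/40) - 384 = 305783/40 - 384 = 290423/40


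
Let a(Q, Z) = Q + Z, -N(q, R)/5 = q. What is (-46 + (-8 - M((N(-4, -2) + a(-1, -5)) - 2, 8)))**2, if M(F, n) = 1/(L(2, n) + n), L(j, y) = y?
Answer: 748225/256 ≈ 2922.8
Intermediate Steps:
N(q, R) = -5*q
M(F, n) = 1/(2*n) (M(F, n) = 1/(n + n) = 1/(2*n))
(-46 + (-8 - M((N(-4, -2) + a(-1, -5)) - 2, 8)))**2 = (-46 + (-8 - 1/(2*8)))**2 = (-46 + (-8 - 1*1/16))**2 = (-46 + (-8 - 1/16))**2 = (-46 - 129/16)**2 = (-865/16)**2 = 748225/256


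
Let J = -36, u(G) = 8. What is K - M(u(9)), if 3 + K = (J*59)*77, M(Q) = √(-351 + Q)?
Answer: -163551 - 7*I*√7 ≈ -1.6355e+5 - 18.52*I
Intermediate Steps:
K = -163551 (K = -3 - 36*59*77 = -3 - 2124*77 = -3 - 163548 = -163551)
K - M(u(9)) = -163551 - √(-351 + 8) = -163551 - √(-343) = -163551 - 7*I*√7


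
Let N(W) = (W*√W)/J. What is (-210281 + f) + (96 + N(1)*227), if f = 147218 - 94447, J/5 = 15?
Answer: -11805823/75 ≈ -1.5741e+5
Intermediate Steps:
J = 75 (J = 5*15 = 75)
f = 52771
N(W) = W^(3/2)/75 (N(W) = (W*√W)/75 = W^(3/2)*(1/75) = W^(3/2)/75)
(-210281 + f) + (96 + N(1)*227) = (-210281 + 52771) + (96 + (1^(3/2)/75)*227) = -157510 + (96 + ((1/75)*1)*227) = -157510 + (96 + (1/75)*227) = -157510 + (96 + 227/75) = -157510 + 7427/75 = -11805823/75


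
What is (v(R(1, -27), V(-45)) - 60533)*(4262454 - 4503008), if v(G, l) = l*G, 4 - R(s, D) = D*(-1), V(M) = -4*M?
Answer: 15557348842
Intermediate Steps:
R(s, D) = 4 + D (R(s, D) = 4 - D*(-1) = 4 - (-1)*D = 4 + D)
v(G, l) = G*l
(v(R(1, -27), V(-45)) - 60533)*(4262454 - 4503008) = ((4 - 27)*(-4*(-45)) - 60533)*(4262454 - 4503008) = (-23*180 - 60533)*(-240554) = (-4140 - 60533)*(-240554) = -64673*(-240554) = 15557348842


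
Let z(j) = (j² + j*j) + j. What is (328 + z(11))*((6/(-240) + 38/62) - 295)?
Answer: -212106251/1240 ≈ -1.7105e+5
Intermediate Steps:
z(j) = j + 2*j² (z(j) = (j² + j²) + j = 2*j² + j = j + 2*j²)
(328 + z(11))*((6/(-240) + 38/62) - 295) = (328 + 11*(1 + 2*11))*((6/(-240) + 38/62) - 295) = (328 + 11*(1 + 22))*((6*(-1/240) + 38*(1/62)) - 295) = (328 + 11*23)*((-1/40 + 19/31) - 295) = (328 + 253)*(729/1240 - 295) = 581*(-365071/1240) = -212106251/1240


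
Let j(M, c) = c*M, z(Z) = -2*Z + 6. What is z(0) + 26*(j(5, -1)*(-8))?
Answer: 1046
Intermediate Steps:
z(Z) = 6 - 2*Z
j(M, c) = M*c
z(0) + 26*(j(5, -1)*(-8)) = (6 - 2*0) + 26*((5*(-1))*(-8)) = (6 + 0) + 26*(-5*(-8)) = 6 + 26*40 = 6 + 1040 = 1046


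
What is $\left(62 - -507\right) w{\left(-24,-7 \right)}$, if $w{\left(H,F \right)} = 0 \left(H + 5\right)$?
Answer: $0$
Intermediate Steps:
$w{\left(H,F \right)} = 0$ ($w{\left(H,F \right)} = 0 \left(5 + H\right) = 0$)
$\left(62 - -507\right) w{\left(-24,-7 \right)} = \left(62 - -507\right) 0 = \left(62 + 507\right) 0 = 569 \cdot 0 = 0$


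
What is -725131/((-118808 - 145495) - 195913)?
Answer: 725131/460216 ≈ 1.5756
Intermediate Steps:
-725131/((-118808 - 145495) - 195913) = -725131/(-264303 - 195913) = -725131/(-460216) = -725131*(-1/460216) = 725131/460216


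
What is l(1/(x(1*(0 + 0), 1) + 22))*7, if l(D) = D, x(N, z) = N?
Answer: 7/22 ≈ 0.31818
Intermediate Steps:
l(1/(x(1*(0 + 0), 1) + 22))*7 = 7/(1*(0 + 0) + 22) = 7/(1*0 + 22) = 7/(0 + 22) = 7/22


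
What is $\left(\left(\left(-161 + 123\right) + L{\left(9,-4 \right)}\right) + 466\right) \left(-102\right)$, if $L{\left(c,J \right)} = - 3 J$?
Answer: $-44880$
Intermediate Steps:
$\left(\left(\left(-161 + 123\right) + L{\left(9,-4 \right)}\right) + 466\right) \left(-102\right) = \left(\left(\left(-161 + 123\right) - -12\right) + 466\right) \left(-102\right) = \left(\left(-38 + 12\right) + 466\right) \left(-102\right) = \left(-26 + 466\right) \left(-102\right) = 440 \left(-102\right) = -44880$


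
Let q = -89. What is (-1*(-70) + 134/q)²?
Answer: 37161216/7921 ≈ 4691.5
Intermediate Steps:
(-1*(-70) + 134/q)² = (-1*(-70) + 134/(-89))² = (70 + 134*(-1/89))² = (70 - 134/89)² = (6096/89)² = 37161216/7921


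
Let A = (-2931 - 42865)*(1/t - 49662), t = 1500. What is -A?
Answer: -852870345551/375 ≈ -2.2743e+9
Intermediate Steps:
A = 852870345551/375 (A = (-2931 - 42865)*(1/1500 - 49662) = -45796*(1/1500 - 49662) = -45796*(-74492999/1500) = 852870345551/375 ≈ 2.2743e+9)
-A = -1*852870345551/375 = -852870345551/375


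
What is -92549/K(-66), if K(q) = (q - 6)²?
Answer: -92549/5184 ≈ -17.853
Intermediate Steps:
K(q) = (-6 + q)²
-92549/K(-66) = -92549/(-6 - 66)² = -92549/((-72)²) = -92549/5184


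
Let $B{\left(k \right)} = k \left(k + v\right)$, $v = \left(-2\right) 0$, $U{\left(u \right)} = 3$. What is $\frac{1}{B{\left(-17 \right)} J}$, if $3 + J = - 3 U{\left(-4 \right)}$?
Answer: $- \frac{1}{3468} \approx -0.00028835$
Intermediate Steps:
$v = 0$
$B{\left(k \right)} = k^{2}$ ($B{\left(k \right)} = k \left(k + 0\right) = k k = k^{2}$)
$J = -12$ ($J = -3 - 9 = -12$)
$\frac{1}{B{\left(-17 \right)} J} = \frac{1}{\left(-17\right)^{2} \left(-12\right)} = \frac{1}{289 \left(-12\right)} = \frac{1}{-3468} = - \frac{1}{3468}$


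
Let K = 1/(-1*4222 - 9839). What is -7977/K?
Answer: 112164597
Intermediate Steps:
K = -1/14061 (K = 1/(-4222 - 9839) = 1/(-14061) = -1/14061 ≈ -7.1119e-5)
-7977/K = -7977/(-1/14061) = -7977*(-14061) = 112164597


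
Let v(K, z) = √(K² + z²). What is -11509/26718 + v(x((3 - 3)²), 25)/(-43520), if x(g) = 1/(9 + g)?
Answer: -11509/26718 - √50626/391680 ≈ -0.43133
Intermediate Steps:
-11509/26718 + v(x((3 - 3)²), 25)/(-43520) = -11509/26718 + √((1/(9 + (3 - 3)²))² + 25²)/(-43520) = -11509*1/26718 + √((1/(9 + 0²))² + 625)*(-1/43520) = -11509/26718 + √((1/(9 + 0))² + 625)*(-1/43520) = -11509/26718 + √((1/9)² + 625)*(-1/43520) = -11509/26718 + √((⅑)² + 625)*(-1/43520) = -11509/26718 + √(1/81 + 625)*(-1/43520) = -11509/26718 + √(50626/81)*(-1/43520) = -11509/26718 + (√50626/9)*(-1/43520) = -11509/26718 - √50626/391680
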